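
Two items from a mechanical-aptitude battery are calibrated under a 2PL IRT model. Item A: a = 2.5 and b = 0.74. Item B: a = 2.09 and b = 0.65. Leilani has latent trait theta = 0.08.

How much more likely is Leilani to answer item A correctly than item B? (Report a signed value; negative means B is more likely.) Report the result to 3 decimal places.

P(theta) = 1 / (1 + exp(−a(theta − b)))
P_A = 0.1611
P_B = 0.2330
P_A − P_B = -0.0719

-0.072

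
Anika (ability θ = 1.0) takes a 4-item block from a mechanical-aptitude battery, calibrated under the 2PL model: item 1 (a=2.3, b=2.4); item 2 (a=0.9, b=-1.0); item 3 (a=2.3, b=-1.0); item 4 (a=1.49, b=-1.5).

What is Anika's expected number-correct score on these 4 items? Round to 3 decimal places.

P(θ) = 1 / (1 + exp(−a(θ − b)))
P_1 = 1/(1+e^{3.2200}) = 0.0384
P_2 = 1/(1+e^{-1.8000}) = 0.8581
P_3 = 1/(1+e^{-4.6000}) = 0.9900
P_4 = 1/(1+e^{-3.7250}) = 0.9765
E[score] = 0.0384 + 0.8581 + 0.9900 + 0.9765 = 2.8631

2.863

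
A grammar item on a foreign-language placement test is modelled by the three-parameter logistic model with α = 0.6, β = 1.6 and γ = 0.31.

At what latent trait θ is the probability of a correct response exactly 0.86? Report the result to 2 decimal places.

P(θ) = γ + (1 − γ) · 1 / (1 + exp(−α(θ − β)))
Remove guessing floor: (0.86 − 0.31)/(1 − 0.31) = 0.7971
logit = ln(0.7971/0.2029) = 1.3683
θ = β + logit/(α) = 1.6 + 1.3683/0.6000 = 3.8805

3.88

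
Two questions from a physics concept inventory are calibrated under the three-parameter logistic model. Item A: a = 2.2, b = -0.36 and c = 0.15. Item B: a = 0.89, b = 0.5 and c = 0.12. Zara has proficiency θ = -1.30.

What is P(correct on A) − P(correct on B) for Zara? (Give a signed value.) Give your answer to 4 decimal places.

P(θ) = c + (1 − c) · 1 / (1 + exp(−a(θ − b)))
P_A = 0.2454
P_B = 0.2676
P_A − P_B = -0.0222

-0.0222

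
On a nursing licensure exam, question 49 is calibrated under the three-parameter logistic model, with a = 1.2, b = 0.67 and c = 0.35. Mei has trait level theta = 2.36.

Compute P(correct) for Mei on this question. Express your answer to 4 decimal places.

P(theta) = c + (1 − c) · 1 / (1 + exp(−a(theta − b)))
Exponent: 1.2 × (2.36 − 0.67) = 2.0280
1/(1 + e^{-2.0280}) = 0.8837
P = 0.35 + 0.65 × 0.8837 = 0.9244

0.9244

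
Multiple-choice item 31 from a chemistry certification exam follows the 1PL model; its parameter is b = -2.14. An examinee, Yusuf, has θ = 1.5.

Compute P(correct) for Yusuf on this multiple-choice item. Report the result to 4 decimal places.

0.9744

P(θ) = 1 / (1 + exp(−(θ − b)))
Exponent: (1.5 − (-2.14)) = 3.6400
1/(1 + e^{-3.6400}) = 0.9744
P = 0.9744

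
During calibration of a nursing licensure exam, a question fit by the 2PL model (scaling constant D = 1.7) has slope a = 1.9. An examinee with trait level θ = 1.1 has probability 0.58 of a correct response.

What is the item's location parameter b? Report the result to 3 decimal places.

P(θ) = 1 / (1 + exp(−D·a(θ − b)))
logit(0.58) = ln(0.58/0.42) = 0.3228
b = θ − logit/(1.7·a) = 1.1 − 0.3228/3.2300 = 1.0001

1.000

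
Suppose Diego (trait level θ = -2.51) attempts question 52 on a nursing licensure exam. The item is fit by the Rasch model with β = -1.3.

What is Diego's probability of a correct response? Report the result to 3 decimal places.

0.230

P(θ) = 1 / (1 + exp(−(θ − β)))
Exponent: (-2.51 − (-1.3)) = -1.2100
1/(1 + e^{1.2100}) = 0.2297
P = 0.2297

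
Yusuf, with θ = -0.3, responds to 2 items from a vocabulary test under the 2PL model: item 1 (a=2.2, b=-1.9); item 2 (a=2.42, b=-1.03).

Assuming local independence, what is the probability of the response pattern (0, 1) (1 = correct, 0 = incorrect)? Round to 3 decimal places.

P(θ) = 1 / (1 + exp(−a(θ − b)))
P_1 = 1/(1+e^{-3.5200}) = 0.9713
P_2 = 1/(1+e^{-1.7666}) = 0.8540
L = (1−P_1) × P_2 = 0.0287 × 0.8540 = 0.02455

0.025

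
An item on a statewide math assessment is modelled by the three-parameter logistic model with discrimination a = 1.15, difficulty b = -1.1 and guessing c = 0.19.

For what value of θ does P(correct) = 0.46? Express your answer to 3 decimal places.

P(θ) = c + (1 − c) · 1 / (1 + exp(−a(θ − b)))
Remove guessing floor: (0.46 − 0.19)/(1 − 0.19) = 0.3333
logit = ln(0.3333/0.6667) = -0.6931
θ = b + logit/(a) = -1.1 + (-0.6931)/1.1500 = -1.7027

-1.703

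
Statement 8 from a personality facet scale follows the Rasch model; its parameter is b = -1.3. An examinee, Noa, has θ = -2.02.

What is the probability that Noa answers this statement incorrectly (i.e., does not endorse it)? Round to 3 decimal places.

0.673

P(θ) = 1 / (1 + exp(−(θ − b)))
Exponent: (-2.02 − (-1.3)) = -0.7200
1/(1 + e^{0.7200}) = 0.3274
P = 0.3274
P(incorrect) = 1 − 0.3274 = 0.6726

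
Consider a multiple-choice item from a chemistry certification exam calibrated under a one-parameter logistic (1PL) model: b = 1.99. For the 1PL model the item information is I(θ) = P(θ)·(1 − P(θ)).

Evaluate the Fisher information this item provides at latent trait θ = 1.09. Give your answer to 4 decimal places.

0.2055

P = 1/(1+e^{0.9000}) = 0.2891
P(1−P) = 0.2891 × 0.7109 = 0.2055
I = P(1−P) = 0.20550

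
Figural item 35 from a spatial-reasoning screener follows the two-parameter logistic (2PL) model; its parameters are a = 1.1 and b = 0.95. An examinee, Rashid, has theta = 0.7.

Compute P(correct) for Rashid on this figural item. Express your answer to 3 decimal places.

0.432

P(theta) = 1 / (1 + exp(−a(theta − b)))
Exponent: 1.1 × (0.7 − 0.95) = -0.2750
1/(1 + e^{0.2750}) = 0.4317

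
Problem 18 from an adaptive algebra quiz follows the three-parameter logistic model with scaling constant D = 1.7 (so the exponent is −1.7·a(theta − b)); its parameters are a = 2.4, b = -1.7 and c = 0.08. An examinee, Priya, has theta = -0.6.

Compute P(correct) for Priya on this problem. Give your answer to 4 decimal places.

P(theta) = c + (1 − c) · 1 / (1 + exp(−D·a(theta − b)))
Exponent: 1.7 × 2.4 × (-0.6 − (-1.7)) = 4.4880
1/(1 + e^{-4.4880}) = 0.9889
P = 0.08 + 0.92 × 0.9889 = 0.9898

0.9898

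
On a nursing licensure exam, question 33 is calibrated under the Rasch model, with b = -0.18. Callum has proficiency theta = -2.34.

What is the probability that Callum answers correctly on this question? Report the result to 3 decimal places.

P(theta) = 1 / (1 + exp(−(theta − b)))
Exponent: (-2.34 − (-0.18)) = -2.1600
1/(1 + e^{2.1600}) = 0.1034
P = 0.1034

0.103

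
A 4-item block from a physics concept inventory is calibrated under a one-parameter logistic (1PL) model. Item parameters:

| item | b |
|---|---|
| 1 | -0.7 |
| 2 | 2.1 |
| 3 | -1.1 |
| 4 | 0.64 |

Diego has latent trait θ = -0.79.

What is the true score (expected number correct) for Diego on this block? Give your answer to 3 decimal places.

1.300

P(θ) = 1 / (1 + exp(−(θ − b)))
P_1 = 1/(1+e^{0.0900}) = 0.4775
P_2 = 1/(1+e^{2.8900}) = 0.0527
P_3 = 1/(1+e^{-0.3100}) = 0.5769
P_4 = 1/(1+e^{1.4300}) = 0.1931
E[score] = 0.4775 + 0.0527 + 0.5769 + 0.1931 = 1.3001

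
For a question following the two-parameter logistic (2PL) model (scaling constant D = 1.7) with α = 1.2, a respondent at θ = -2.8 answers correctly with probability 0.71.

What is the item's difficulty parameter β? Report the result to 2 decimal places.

-3.24

P(θ) = 1 / (1 + exp(−D·α(θ − β)))
logit(0.71) = ln(0.71/0.29) = 0.8954
β = θ − logit/(1.7·α) = -2.8 − 0.8954/2.0400 = -3.2389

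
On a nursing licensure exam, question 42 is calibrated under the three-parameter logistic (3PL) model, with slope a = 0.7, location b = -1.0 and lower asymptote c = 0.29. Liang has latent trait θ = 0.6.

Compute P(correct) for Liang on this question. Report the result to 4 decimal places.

0.8253

P(θ) = c + (1 − c) · 1 / (1 + exp(−a(θ − b)))
Exponent: 0.7 × (0.6 − (-1.0)) = 1.1200
1/(1 + e^{-1.1200}) = 0.7540
P = 0.29 + 0.71 × 0.7540 = 0.8253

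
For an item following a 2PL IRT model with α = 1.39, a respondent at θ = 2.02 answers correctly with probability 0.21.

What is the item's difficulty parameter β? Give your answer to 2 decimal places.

P(θ) = 1 / (1 + exp(−α(θ − β)))
logit(0.21) = ln(0.21/0.79) = -1.3249
β = θ − logit/(α) = 2.02 − (-1.3249)/1.3900 = 2.9732

2.97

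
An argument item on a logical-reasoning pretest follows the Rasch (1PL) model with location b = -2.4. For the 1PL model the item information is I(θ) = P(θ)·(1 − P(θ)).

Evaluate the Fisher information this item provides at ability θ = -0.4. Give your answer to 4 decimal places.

P = 1/(1+e^{-2.0000}) = 0.8808
P(1−P) = 0.8808 × 0.1192 = 0.1050
I = P(1−P) = 0.10499

0.1050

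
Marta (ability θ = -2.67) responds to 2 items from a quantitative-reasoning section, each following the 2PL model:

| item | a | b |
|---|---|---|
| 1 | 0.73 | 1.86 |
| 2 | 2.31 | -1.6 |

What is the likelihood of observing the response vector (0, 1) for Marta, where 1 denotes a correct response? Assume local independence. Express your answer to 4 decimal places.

P(θ) = 1 / (1 + exp(−a(θ − b)))
P_1 = 1/(1+e^{3.3069}) = 0.0353
P_2 = 1/(1+e^{2.4717}) = 0.0779
L = (1−P_1) × P_2 = 0.9647 × 0.0779 = 0.07511

0.0751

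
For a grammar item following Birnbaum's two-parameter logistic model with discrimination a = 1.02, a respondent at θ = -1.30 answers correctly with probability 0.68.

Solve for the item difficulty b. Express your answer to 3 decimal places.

P(θ) = 1 / (1 + exp(−a(θ − b)))
logit(0.68) = ln(0.68/0.32) = 0.7538
b = θ − logit/(a) = -1.30 − 0.7538/1.0200 = -2.0390

-2.039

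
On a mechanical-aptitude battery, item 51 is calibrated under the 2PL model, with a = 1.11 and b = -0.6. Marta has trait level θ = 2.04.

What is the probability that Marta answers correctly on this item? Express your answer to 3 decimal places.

0.949

P(θ) = 1 / (1 + exp(−a(θ − b)))
Exponent: 1.11 × (2.04 − (-0.6)) = 2.9304
1/(1 + e^{-2.9304}) = 0.9493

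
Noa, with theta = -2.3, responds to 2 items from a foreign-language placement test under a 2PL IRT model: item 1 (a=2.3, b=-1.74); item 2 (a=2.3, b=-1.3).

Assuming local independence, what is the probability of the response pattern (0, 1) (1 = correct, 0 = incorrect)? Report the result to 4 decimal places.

0.0714

P(theta) = 1 / (1 + exp(−a(theta − b)))
P_1 = 1/(1+e^{1.2880}) = 0.2162
P_2 = 1/(1+e^{2.3000}) = 0.0911
L = (1−P_1) × P_2 = 0.7838 × 0.0911 = 0.07142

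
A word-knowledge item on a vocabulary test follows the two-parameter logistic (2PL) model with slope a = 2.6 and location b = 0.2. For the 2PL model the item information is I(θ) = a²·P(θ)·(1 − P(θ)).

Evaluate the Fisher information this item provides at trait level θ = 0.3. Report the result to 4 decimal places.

1.6618

P = 1/(1+e^{-0.2600}) = 0.5646
P(1−P) = 0.5646 × 0.4354 = 0.2458
I = a² × P(1−P) = 2.6² × 0.2458 = 1.66176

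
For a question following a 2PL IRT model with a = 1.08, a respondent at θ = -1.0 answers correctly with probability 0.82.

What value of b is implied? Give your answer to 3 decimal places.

-2.404

P(θ) = 1 / (1 + exp(−a(θ − b)))
logit(0.82) = ln(0.82/0.18) = 1.5163
b = θ − logit/(a) = -1.0 − 1.5163/1.0800 = -2.4040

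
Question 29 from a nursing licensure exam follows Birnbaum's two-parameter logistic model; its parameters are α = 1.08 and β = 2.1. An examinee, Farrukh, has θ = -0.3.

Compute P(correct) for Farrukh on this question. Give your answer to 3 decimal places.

0.070

P(θ) = 1 / (1 + exp(−α(θ − β)))
Exponent: 1.08 × (-0.3 − 2.1) = -2.5920
1/(1 + e^{2.5920}) = 0.0697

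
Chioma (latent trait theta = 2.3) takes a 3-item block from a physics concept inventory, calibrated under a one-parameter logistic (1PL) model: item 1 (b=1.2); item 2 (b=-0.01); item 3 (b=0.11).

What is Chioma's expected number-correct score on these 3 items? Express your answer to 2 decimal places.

P(theta) = 1 / (1 + exp(−(theta − b)))
P_1 = 1/(1+e^{-1.1000}) = 0.7503
P_2 = 1/(1+e^{-2.3100}) = 0.9097
P_3 = 1/(1+e^{-2.1900}) = 0.8993
E[score] = 0.7503 + 0.9097 + 0.8993 = 2.5593

2.56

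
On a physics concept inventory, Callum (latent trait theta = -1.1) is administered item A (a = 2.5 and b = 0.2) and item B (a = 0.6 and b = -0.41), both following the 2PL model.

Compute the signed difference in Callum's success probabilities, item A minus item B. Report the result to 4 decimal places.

-0.3606

P(theta) = 1 / (1 + exp(−a(theta − b)))
P_A = 0.0373
P_B = 0.3980
P_A − P_B = -0.3606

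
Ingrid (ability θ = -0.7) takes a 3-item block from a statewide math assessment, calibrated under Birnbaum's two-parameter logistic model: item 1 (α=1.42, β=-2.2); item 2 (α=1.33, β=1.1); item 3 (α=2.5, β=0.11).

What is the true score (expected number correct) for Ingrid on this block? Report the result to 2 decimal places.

P(θ) = 1 / (1 + exp(−α(θ − β)))
P_1 = 1/(1+e^{-2.1300}) = 0.8938
P_2 = 1/(1+e^{2.3940}) = 0.0836
P_3 = 1/(1+e^{2.0250}) = 0.1166
E[score] = 0.8938 + 0.0836 + 0.1166 = 1.0940

1.09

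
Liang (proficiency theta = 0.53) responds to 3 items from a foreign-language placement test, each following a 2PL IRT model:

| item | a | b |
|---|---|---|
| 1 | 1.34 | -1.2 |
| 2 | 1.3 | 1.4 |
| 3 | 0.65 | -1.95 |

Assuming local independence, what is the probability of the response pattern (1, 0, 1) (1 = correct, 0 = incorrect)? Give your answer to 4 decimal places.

0.5738

P(theta) = 1 / (1 + exp(−a(theta − b)))
P_1 = 1/(1+e^{-2.3182}) = 0.9104
P_2 = 1/(1+e^{1.1310}) = 0.2440
P_3 = 1/(1+e^{-1.6120}) = 0.8337
L = P_1 × (1−P_2) × P_3 = 0.9104 × 0.7560 × 0.8337 = 0.57380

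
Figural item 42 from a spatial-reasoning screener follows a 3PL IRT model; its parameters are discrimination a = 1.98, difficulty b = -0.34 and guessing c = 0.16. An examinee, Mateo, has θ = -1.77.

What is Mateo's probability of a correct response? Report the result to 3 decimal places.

P(θ) = c + (1 − c) · 1 / (1 + exp(−a(θ − b)))
Exponent: 1.98 × (-1.77 − (-0.34)) = -2.8314
1/(1 + e^{2.8314}) = 0.0557
P = 0.16 + 0.84 × 0.0557 = 0.2067

0.207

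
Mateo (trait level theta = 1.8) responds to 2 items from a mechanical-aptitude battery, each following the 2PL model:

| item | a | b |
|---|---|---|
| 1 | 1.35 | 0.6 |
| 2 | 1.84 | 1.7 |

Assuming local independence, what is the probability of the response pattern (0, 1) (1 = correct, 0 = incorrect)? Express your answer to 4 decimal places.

0.0902

P(theta) = 1 / (1 + exp(−a(theta − b)))
P_1 = 1/(1+e^{-1.6200}) = 0.8348
P_2 = 1/(1+e^{-0.1840}) = 0.5459
L = (1−P_1) × P_2 = 0.1652 × 0.5459 = 0.09018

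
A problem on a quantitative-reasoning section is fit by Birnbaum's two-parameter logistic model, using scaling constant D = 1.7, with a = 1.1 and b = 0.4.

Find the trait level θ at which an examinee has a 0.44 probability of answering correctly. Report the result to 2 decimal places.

0.27

P(θ) = 1 / (1 + exp(−D·a(θ − b)))
logit = ln(0.4400/0.5600) = -0.2412
θ = b + logit/(1.7·a) = 0.4 + (-0.2412)/1.8700 = 0.2710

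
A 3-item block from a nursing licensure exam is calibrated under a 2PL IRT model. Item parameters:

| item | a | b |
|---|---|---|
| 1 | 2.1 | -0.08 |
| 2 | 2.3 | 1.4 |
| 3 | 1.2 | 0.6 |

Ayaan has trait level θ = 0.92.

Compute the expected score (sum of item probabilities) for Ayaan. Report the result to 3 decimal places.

1.735

P(θ) = 1 / (1 + exp(−a(θ − b)))
P_1 = 1/(1+e^{-2.1000}) = 0.8909
P_2 = 1/(1+e^{1.1040}) = 0.2490
P_3 = 1/(1+e^{-0.3840}) = 0.5948
E[score] = 0.8909 + 0.2490 + 0.5948 = 1.7347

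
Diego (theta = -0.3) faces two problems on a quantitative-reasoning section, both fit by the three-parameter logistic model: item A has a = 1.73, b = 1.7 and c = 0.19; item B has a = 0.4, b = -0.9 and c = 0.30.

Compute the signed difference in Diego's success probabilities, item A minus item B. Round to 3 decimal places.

P(theta) = c + (1 − c) · 1 / (1 + exp(−a(theta − b)))
P_A = 0.2147
P_B = 0.6918
P_A − P_B = -0.4771

-0.477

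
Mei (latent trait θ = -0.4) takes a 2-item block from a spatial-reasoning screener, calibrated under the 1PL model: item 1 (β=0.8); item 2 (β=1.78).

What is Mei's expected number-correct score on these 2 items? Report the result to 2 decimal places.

0.33

P(θ) = 1 / (1 + exp(−(θ − β)))
P_1 = 1/(1+e^{1.2000}) = 0.2315
P_2 = 1/(1+e^{2.1800}) = 0.1016
E[score] = 0.2315 + 0.1016 = 0.3330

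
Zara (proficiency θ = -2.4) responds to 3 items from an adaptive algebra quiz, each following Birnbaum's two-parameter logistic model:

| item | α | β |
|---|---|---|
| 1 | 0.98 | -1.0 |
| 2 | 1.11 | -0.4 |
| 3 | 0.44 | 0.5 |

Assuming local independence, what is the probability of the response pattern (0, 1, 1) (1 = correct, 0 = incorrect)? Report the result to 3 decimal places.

0.017

P(θ) = 1 / (1 + exp(−α(θ − β)))
P_1 = 1/(1+e^{1.3720}) = 0.2023
P_2 = 1/(1+e^{2.2200}) = 0.0980
P_3 = 1/(1+e^{1.2760}) = 0.2182
L = (1−P_1) × P_2 × P_3 = 0.7977 × 0.0980 × 0.2182 = 0.01705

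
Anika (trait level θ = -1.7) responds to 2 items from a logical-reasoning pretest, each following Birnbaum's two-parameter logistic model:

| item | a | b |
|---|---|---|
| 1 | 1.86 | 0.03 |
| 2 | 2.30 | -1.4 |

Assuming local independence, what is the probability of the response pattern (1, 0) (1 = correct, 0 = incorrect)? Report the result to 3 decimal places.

0.026

P(θ) = 1 / (1 + exp(−a(θ − b)))
P_1 = 1/(1+e^{3.2178}) = 0.0385
P_2 = 1/(1+e^{0.6900}) = 0.3340
L = P_1 × (1−P_2) = 0.0385 × 0.6660 = 0.02564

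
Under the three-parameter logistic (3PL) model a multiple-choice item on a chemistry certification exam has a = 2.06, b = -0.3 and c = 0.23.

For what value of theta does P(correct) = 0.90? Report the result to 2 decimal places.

0.62

P(theta) = c + (1 − c) · 1 / (1 + exp(−a(theta − b)))
Remove guessing floor: (0.90 − 0.23)/(1 − 0.23) = 0.8701
logit = ln(0.8701/0.1299) = 1.9021
theta = b + logit/(a) = -0.3 + 1.9021/2.0600 = 0.6234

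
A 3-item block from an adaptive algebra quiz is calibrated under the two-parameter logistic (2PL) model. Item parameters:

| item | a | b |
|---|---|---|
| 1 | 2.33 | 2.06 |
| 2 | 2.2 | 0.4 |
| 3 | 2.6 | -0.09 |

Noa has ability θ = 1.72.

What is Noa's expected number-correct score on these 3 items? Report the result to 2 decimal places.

P(θ) = 1 / (1 + exp(−a(θ − b)))
P_1 = 1/(1+e^{0.7922}) = 0.3117
P_2 = 1/(1+e^{-2.9040}) = 0.9480
P_3 = 1/(1+e^{-4.7060}) = 0.9910
E[score] = 0.3117 + 0.9480 + 0.9910 = 2.2508

2.25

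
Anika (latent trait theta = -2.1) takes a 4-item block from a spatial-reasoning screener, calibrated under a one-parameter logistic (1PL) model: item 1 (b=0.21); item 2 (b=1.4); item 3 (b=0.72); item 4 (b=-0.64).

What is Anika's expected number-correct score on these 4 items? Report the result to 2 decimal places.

0.36

P(theta) = 1 / (1 + exp(−(theta − b)))
P_1 = 1/(1+e^{2.3100}) = 0.0903
P_2 = 1/(1+e^{3.5000}) = 0.0293
P_3 = 1/(1+e^{2.8200}) = 0.0563
P_4 = 1/(1+e^{1.4600}) = 0.1885
E[score] = 0.0903 + 0.0293 + 0.0563 + 0.1885 = 0.3643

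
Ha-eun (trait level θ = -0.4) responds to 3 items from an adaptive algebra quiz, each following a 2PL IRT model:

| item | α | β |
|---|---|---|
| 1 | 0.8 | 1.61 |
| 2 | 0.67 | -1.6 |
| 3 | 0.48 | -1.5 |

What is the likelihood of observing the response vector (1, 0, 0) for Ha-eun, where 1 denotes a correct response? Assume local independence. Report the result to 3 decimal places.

0.019

P(θ) = 1 / (1 + exp(−α(θ − β)))
P_1 = 1/(1+e^{1.6080}) = 0.1669
P_2 = 1/(1+e^{-0.8040}) = 0.6908
P_3 = 1/(1+e^{-0.5280}) = 0.6290
L = P_1 × (1−P_2) × (1−P_3) = 0.1669 × 0.3092 × 0.3710 = 0.01914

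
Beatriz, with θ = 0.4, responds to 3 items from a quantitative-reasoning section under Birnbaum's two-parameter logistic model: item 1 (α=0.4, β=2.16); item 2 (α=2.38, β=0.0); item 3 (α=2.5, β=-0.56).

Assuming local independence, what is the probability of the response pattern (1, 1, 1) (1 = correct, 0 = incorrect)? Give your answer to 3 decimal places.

0.219

P(θ) = 1 / (1 + exp(−α(θ − β)))
P_1 = 1/(1+e^{0.7040}) = 0.3309
P_2 = 1/(1+e^{-0.9520}) = 0.7215
P_3 = 1/(1+e^{-2.4000}) = 0.9168
L = P_1 × P_2 × P_3 = 0.3309 × 0.7215 × 0.9168 = 0.21891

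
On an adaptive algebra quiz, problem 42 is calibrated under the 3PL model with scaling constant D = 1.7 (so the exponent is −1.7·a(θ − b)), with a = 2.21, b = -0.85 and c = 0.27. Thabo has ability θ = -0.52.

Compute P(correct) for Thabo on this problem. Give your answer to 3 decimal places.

P(θ) = c + (1 − c) · 1 / (1 + exp(−D·a(θ − b)))
Exponent: 1.7 × 2.21 × (-0.52 − (-0.85)) = 1.2398
1/(1 + e^{-1.2398}) = 0.7755
P = 0.27 + 0.73 × 0.7755 = 0.8361

0.836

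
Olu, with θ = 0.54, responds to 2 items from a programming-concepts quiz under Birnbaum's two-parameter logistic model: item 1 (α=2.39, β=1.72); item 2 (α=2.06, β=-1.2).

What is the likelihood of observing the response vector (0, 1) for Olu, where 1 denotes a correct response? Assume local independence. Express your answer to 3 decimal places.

0.918

P(θ) = 1 / (1 + exp(−α(θ − β)))
P_1 = 1/(1+e^{2.8202}) = 0.0562
P_2 = 1/(1+e^{-3.5844}) = 0.9730
L = (1−P_1) × P_2 = 0.9438 × 0.9730 = 0.91827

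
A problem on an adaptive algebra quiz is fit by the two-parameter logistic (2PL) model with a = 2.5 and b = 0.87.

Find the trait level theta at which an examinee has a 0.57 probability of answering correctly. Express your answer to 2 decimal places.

P(theta) = 1 / (1 + exp(−a(theta − b)))
logit = ln(0.5700/0.4300) = 0.2819
theta = b + logit/(a) = 0.87 + 0.2819/2.5000 = 0.9827

0.98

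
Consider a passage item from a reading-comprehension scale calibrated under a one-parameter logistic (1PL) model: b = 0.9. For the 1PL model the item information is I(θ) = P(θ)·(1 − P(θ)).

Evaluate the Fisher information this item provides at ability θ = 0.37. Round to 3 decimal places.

0.233

P = 1/(1+e^{0.5300}) = 0.3705
P(1−P) = 0.3705 × 0.6295 = 0.2332
I = P(1−P) = 0.23323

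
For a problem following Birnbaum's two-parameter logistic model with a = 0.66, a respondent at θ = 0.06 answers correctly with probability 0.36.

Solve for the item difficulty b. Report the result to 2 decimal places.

P(θ) = 1 / (1 + exp(−a(θ − b)))
logit(0.36) = ln(0.36/0.64) = -0.5754
b = θ − logit/(a) = 0.06 − (-0.5754)/0.6600 = 0.9318

0.93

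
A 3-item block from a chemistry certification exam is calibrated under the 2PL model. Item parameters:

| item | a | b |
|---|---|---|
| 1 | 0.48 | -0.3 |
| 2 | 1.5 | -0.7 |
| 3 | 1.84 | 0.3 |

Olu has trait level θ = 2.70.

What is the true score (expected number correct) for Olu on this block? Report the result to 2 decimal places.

P(θ) = 1 / (1 + exp(−a(θ − b)))
P_1 = 1/(1+e^{-1.4400}) = 0.8085
P_2 = 1/(1+e^{-5.1000}) = 0.9939
P_3 = 1/(1+e^{-4.4160}) = 0.9881
E[score] = 0.8085 + 0.9939 + 0.9881 = 2.7905

2.79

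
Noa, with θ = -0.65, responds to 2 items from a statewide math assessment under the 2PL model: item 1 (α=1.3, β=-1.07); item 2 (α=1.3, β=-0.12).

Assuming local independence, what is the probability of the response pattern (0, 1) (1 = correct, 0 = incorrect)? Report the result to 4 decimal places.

P(θ) = 1 / (1 + exp(−α(θ − β)))
P_1 = 1/(1+e^{-0.5460}) = 0.6332
P_2 = 1/(1+e^{0.6890}) = 0.3343
L = (1−P_1) × P_2 = 0.3668 × 0.3343 = 0.12260

0.1226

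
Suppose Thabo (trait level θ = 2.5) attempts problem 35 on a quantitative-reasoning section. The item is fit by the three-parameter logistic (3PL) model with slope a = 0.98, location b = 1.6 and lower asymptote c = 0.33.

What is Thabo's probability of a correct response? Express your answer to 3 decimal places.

P(θ) = c + (1 − c) · 1 / (1 + exp(−a(θ − b)))
Exponent: 0.98 × (2.5 − 1.6) = 0.8820
1/(1 + e^{-0.8820}) = 0.7072
P = 0.33 + 0.67 × 0.7072 = 0.8038

0.804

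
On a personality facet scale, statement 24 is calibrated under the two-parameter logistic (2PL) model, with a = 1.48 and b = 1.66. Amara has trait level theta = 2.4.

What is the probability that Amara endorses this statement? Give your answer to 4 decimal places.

P(theta) = 1 / (1 + exp(−a(theta − b)))
Exponent: 1.48 × (2.4 − 1.66) = 1.0952
1/(1 + e^{-1.0952}) = 0.7494

0.7494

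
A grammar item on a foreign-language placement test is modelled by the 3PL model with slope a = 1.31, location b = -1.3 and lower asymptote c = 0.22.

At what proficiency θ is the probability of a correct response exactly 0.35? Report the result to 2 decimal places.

-2.53

P(θ) = c + (1 − c) · 1 / (1 + exp(−a(θ − b)))
Remove guessing floor: (0.35 − 0.22)/(1 − 0.22) = 0.1667
logit = ln(0.1667/0.8333) = -1.6094
θ = b + logit/(a) = -1.3 + (-1.6094)/1.3100 = -2.5286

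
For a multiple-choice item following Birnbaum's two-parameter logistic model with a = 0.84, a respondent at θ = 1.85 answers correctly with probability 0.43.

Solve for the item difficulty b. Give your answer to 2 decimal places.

P(θ) = 1 / (1 + exp(−a(θ − b)))
logit(0.43) = ln(0.43/0.57) = -0.2819
b = θ − logit/(a) = 1.85 − (-0.2819)/0.8400 = 2.1855

2.19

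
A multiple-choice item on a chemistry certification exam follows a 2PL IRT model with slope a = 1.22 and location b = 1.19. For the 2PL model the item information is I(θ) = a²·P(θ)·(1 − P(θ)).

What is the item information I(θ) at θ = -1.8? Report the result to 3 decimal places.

P = 1/(1+e^{3.6478}) = 0.0254
P(1−P) = 0.0254 × 0.9746 = 0.0247
I = a² × P(1−P) = 1.22² × 0.0247 = 0.03683

0.037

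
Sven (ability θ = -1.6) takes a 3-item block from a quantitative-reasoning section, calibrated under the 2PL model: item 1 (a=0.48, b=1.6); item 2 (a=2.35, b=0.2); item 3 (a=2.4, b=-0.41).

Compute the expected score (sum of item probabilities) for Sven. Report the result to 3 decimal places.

0.246

P(θ) = 1 / (1 + exp(−a(θ − b)))
P_1 = 1/(1+e^{1.5360}) = 0.1771
P_2 = 1/(1+e^{4.2300}) = 0.0143
P_3 = 1/(1+e^{2.8560}) = 0.0544
E[score] = 0.1771 + 0.0143 + 0.0544 = 0.2458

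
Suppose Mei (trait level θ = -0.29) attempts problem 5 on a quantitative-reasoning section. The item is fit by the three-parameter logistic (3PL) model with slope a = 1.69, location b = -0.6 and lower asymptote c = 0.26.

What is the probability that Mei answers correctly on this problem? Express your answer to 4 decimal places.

P(θ) = c + (1 − c) · 1 / (1 + exp(−a(θ − b)))
Exponent: 1.69 × (-0.29 − (-0.6)) = 0.5239
1/(1 + e^{-0.5239}) = 0.6281
P = 0.26 + 0.74 × 0.6281 = 0.7248

0.7248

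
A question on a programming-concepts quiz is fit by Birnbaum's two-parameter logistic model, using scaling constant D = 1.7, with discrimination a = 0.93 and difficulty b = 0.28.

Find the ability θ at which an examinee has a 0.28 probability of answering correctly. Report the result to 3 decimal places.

-0.317

P(θ) = 1 / (1 + exp(−D·a(θ − b)))
logit = ln(0.2800/0.7200) = -0.9445
θ = b + logit/(1.7·a) = 0.28 + (-0.9445)/1.5810 = -0.3174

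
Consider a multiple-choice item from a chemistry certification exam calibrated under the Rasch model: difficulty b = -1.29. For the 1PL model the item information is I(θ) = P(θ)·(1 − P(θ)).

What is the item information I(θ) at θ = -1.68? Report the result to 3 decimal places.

P = 1/(1+e^{0.3900}) = 0.4037
P(1−P) = 0.4037 × 0.5963 = 0.2407
I = P(1−P) = 0.24073

0.241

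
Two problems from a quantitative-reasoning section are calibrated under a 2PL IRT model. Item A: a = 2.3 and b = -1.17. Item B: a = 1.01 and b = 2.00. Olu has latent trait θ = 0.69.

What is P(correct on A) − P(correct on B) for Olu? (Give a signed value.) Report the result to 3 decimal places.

P(θ) = 1 / (1 + exp(−a(θ − b)))
P_A = 0.9863
P_B = 0.2103
P_A − P_B = 0.7760

0.776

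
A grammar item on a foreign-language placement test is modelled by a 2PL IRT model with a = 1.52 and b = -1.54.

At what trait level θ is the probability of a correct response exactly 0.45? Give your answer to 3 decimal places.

P(θ) = 1 / (1 + exp(−a(θ − b)))
logit = ln(0.4500/0.5500) = -0.2007
θ = b + logit/(a) = -1.54 + (-0.2007)/1.5200 = -1.6720

-1.672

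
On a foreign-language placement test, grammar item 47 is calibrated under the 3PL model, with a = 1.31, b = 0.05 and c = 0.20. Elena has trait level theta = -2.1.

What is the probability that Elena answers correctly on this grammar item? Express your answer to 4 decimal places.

P(theta) = c + (1 − c) · 1 / (1 + exp(−a(theta − b)))
Exponent: 1.31 × (-2.1 − 0.05) = -2.8165
1/(1 + e^{2.8165}) = 0.0564
P = 0.20 + 0.80 × 0.0564 = 0.2452

0.2452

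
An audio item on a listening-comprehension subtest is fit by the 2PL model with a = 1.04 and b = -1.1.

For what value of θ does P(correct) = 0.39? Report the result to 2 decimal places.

-1.53

P(θ) = 1 / (1 + exp(−a(θ − b)))
logit = ln(0.3900/0.6100) = -0.4473
θ = b + logit/(a) = -1.1 + (-0.4473)/1.0400 = -1.5301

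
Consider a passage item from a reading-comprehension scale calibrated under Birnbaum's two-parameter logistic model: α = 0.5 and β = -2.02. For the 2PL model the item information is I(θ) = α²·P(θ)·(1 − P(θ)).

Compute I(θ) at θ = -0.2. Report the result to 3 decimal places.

0.051

P = 1/(1+e^{-0.9100}) = 0.7130
P(1−P) = 0.7130 × 0.2870 = 0.2046
I = α² × P(1−P) = 0.5² × 0.2046 = 0.05116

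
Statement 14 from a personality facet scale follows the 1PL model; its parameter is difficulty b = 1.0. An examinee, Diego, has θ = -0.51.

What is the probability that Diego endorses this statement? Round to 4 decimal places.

P(θ) = 1 / (1 + exp(−(θ − b)))
Exponent: (-0.51 − 1.0) = -1.5100
1/(1 + e^{1.5100}) = 0.1809
P = 0.1809

0.1809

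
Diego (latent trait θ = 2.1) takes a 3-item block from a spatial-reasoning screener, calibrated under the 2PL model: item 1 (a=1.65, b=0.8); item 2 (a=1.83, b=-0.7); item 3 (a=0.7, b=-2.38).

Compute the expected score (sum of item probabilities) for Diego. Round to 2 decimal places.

P(θ) = 1 / (1 + exp(−a(θ − b)))
P_1 = 1/(1+e^{-2.1450}) = 0.8952
P_2 = 1/(1+e^{-5.1240}) = 0.9941
P_3 = 1/(1+e^{-3.1360}) = 0.9584
E[score] = 0.8952 + 0.9941 + 0.9584 = 2.8476

2.85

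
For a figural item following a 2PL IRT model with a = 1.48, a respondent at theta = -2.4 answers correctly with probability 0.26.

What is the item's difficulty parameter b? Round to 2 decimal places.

P(theta) = 1 / (1 + exp(−a(theta − b)))
logit(0.26) = ln(0.26/0.74) = -1.0460
b = theta − logit/(a) = -2.4 − (-1.0460)/1.4800 = -1.6933

-1.69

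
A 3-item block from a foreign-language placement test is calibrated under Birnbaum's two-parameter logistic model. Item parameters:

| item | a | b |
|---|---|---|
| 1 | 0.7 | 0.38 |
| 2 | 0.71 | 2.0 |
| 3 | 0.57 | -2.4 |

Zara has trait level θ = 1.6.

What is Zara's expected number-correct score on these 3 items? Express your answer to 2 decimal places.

P(θ) = 1 / (1 + exp(−a(θ − b)))
P_1 = 1/(1+e^{-0.8540}) = 0.7014
P_2 = 1/(1+e^{0.2840}) = 0.4295
P_3 = 1/(1+e^{-2.2800}) = 0.9072
E[score] = 0.7014 + 0.4295 + 0.9072 = 2.0381

2.04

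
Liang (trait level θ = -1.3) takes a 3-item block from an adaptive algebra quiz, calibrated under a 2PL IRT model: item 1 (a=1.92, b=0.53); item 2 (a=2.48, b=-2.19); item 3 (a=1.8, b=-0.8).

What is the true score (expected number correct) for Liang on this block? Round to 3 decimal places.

1.219

P(θ) = 1 / (1 + exp(−a(θ − b)))
P_1 = 1/(1+e^{3.5136}) = 0.0289
P_2 = 1/(1+e^{-2.2072}) = 0.9009
P_3 = 1/(1+e^{0.9000}) = 0.2891
E[score] = 0.0289 + 0.9009 + 0.2891 = 1.2189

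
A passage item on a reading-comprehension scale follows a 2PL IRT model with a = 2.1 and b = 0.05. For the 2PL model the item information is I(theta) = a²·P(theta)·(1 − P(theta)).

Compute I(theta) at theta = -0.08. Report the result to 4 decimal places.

1.0822

P = 1/(1+e^{0.2730}) = 0.4322
P(1−P) = 0.4322 × 0.5678 = 0.2454
I = a² × P(1−P) = 2.1² × 0.2454 = 1.08221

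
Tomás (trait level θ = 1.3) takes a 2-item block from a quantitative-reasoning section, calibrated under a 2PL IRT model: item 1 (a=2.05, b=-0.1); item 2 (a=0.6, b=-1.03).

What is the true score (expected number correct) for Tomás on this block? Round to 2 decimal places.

P(θ) = 1 / (1 + exp(−a(θ − b)))
P_1 = 1/(1+e^{-2.8700}) = 0.9463
P_2 = 1/(1+e^{-1.3980}) = 0.8019
E[score] = 0.9463 + 0.8019 = 1.7482

1.75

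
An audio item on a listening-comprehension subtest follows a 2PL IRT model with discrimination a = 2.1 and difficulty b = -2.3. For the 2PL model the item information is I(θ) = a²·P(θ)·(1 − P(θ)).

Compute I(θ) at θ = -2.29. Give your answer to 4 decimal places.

P = 1/(1+e^{-0.0210}) = 0.5052
P(1−P) = 0.5052 × 0.4948 = 0.2500
I = a² × P(1−P) = 2.1² × 0.2500 = 1.10238

1.1024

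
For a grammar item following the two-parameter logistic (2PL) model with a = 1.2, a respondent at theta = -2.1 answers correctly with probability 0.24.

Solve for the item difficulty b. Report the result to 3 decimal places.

-1.139

P(theta) = 1 / (1 + exp(−a(theta − b)))
logit(0.24) = ln(0.24/0.76) = -1.1527
b = theta − logit/(a) = -2.1 − (-1.1527)/1.2000 = -1.1394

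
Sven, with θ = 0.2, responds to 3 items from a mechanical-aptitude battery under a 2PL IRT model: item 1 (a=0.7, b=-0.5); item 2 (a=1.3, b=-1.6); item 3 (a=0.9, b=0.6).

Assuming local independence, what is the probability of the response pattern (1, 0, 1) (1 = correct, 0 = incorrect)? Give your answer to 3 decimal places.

0.022

P(θ) = 1 / (1 + exp(−a(θ − b)))
P_1 = 1/(1+e^{-0.4900}) = 0.6201
P_2 = 1/(1+e^{-2.3400}) = 0.9121
P_3 = 1/(1+e^{0.3600}) = 0.4110
L = P_1 × (1−P_2) × P_3 = 0.6201 × 0.0879 × 0.4110 = 0.02239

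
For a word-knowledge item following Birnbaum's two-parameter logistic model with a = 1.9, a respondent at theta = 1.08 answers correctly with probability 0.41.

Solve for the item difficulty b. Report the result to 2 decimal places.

P(theta) = 1 / (1 + exp(−a(theta − b)))
logit(0.41) = ln(0.41/0.59) = -0.3640
b = theta − logit/(a) = 1.08 − (-0.3640)/1.9000 = 1.2716

1.27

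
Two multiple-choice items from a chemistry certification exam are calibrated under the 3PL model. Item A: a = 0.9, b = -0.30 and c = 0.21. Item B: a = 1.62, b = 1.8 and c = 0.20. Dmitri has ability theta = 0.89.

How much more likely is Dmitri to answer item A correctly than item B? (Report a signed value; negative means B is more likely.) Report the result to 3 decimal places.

P(theta) = c + (1 − c) · 1 / (1 + exp(−a(theta − b)))
P_A = 0.7984
P_B = 0.3490
P_A − P_B = 0.4493

0.449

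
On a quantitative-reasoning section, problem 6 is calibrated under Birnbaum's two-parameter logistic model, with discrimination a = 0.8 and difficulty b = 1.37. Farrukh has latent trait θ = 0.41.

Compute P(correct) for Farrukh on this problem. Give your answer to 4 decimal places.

P(θ) = 1 / (1 + exp(−a(θ − b)))
Exponent: 0.8 × (0.41 − 1.37) = -0.7680
1/(1 + e^{0.7680}) = 0.3169

0.3169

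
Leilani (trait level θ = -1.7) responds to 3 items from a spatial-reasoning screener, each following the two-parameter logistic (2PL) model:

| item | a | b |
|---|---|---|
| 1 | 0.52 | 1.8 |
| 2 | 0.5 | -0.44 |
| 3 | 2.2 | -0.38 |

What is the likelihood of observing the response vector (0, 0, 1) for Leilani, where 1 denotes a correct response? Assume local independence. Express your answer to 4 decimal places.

0.0292

P(θ) = 1 / (1 + exp(−a(θ − b)))
P_1 = 1/(1+e^{1.8200}) = 0.1394
P_2 = 1/(1+e^{0.6300}) = 0.3475
P_3 = 1/(1+e^{2.9040}) = 0.0520
L = (1−P_1) × (1−P_2) × P_3 = 0.8606 × 0.6525 × 0.0520 = 0.02917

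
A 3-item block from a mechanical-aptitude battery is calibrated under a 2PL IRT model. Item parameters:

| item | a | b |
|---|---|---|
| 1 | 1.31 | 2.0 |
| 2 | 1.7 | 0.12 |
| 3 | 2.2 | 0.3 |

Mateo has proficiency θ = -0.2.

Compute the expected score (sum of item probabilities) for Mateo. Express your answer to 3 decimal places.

0.670

P(θ) = 1 / (1 + exp(−a(θ − b)))
P_1 = 1/(1+e^{2.8820}) = 0.0531
P_2 = 1/(1+e^{0.5440}) = 0.3673
P_3 = 1/(1+e^{1.1000}) = 0.2497
E[score] = 0.0531 + 0.3673 + 0.2497 = 0.6700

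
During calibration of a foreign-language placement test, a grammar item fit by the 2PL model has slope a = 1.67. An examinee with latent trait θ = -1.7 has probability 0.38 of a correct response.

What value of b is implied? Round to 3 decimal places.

-1.407

P(θ) = 1 / (1 + exp(−a(θ − b)))
logit(0.38) = ln(0.38/0.62) = -0.4895
b = θ − logit/(a) = -1.7 − (-0.4895)/1.6700 = -1.4069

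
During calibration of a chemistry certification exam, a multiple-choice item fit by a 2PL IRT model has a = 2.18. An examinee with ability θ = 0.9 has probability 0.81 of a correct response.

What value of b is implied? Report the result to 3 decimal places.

P(θ) = 1 / (1 + exp(−a(θ − b)))
logit(0.81) = ln(0.81/0.19) = 1.4500
b = θ − logit/(a) = 0.9 − 1.4500/2.1800 = 0.2349

0.235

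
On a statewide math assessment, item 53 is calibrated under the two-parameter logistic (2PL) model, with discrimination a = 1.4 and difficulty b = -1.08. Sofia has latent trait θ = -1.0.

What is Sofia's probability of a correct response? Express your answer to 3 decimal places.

P(θ) = 1 / (1 + exp(−a(θ − b)))
Exponent: 1.4 × (-1.0 − (-1.08)) = 0.1120
1/(1 + e^{-0.1120}) = 0.5280

0.528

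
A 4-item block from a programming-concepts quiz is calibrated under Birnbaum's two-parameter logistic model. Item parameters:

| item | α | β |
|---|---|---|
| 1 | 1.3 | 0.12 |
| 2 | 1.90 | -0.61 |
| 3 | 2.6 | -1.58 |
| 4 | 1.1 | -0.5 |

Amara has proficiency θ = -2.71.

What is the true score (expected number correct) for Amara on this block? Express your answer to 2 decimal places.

P(θ) = 1 / (1 + exp(−α(θ − β)))
P_1 = 1/(1+e^{3.6790}) = 0.0246
P_2 = 1/(1+e^{3.9900}) = 0.0182
P_3 = 1/(1+e^{2.9380}) = 0.0503
P_4 = 1/(1+e^{2.4310}) = 0.0808
E[score] = 0.0246 + 0.0182 + 0.0503 + 0.0808 = 0.1739

0.17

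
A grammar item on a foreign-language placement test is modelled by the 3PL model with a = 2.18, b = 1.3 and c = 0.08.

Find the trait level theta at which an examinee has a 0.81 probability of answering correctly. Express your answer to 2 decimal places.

P(theta) = c + (1 − c) · 1 / (1 + exp(−a(theta − b)))
Remove guessing floor: (0.81 − 0.08)/(1 − 0.08) = 0.7935
logit = ln(0.7935/0.2065) = 1.3460
theta = b + logit/(a) = 1.3 + 1.3460/2.1800 = 1.9174

1.92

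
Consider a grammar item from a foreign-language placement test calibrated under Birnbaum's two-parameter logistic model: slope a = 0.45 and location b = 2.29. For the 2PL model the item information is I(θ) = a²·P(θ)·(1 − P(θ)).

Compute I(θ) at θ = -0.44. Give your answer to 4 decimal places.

0.0355

P = 1/(1+e^{1.2285}) = 0.2264
P(1−P) = 0.2264 × 0.7736 = 0.1752
I = a² × P(1−P) = 0.45² × 0.1752 = 0.03547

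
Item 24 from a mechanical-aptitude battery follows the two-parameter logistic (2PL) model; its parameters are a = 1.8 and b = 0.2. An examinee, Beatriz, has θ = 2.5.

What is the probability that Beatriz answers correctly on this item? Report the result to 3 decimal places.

P(θ) = 1 / (1 + exp(−a(θ − b)))
Exponent: 1.8 × (2.5 − 0.2) = 4.1400
1/(1 + e^{-4.1400}) = 0.9843

0.984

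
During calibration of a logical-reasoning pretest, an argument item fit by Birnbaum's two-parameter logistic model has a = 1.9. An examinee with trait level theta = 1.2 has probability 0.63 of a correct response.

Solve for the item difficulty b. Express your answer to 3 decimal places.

0.920

P(theta) = 1 / (1 + exp(−a(theta − b)))
logit(0.63) = ln(0.63/0.37) = 0.5322
b = theta − logit/(a) = 1.2 − 0.5322/1.9000 = 0.9199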